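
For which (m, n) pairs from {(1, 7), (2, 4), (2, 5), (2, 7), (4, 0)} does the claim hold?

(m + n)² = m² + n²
Testing each pair:
(1, 7): LHS = 64, RHS = 50 → fails
(2, 4): LHS = 36, RHS = 20 → fails
(2, 5): LHS = 49, RHS = 29 → fails
(2, 7): LHS = 81, RHS = 53 → fails
(4, 0): LHS = 16, RHS = 16 → holds

1 of 5 pairs satisfies the claim.

Answer: (4, 0)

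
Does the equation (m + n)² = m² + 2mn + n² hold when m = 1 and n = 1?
Substituting m = 1, n = 1:

LHS = (1 + 1)² = 4
RHS = 1² + 2·1·1 + 1² = 4

LHS = RHS, so the equation holds at this point.

Answer: Holds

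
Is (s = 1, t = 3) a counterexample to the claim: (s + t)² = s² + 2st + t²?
No

Substituting s = 1, t = 3:
LHS = (1 + 3)² = 16
RHS = 1² + 2·1·3 + 3² = 16

The sides agree, so this pair does not disprove the claim.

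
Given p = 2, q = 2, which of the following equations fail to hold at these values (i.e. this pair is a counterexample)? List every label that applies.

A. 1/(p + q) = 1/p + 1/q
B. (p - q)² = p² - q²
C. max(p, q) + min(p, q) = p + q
A

Evaluating each claim at the given values:
A. LHS = 1/4, RHS = 1 → fails here (LHS ≠ RHS)
B. LHS = 0, RHS = 0 → holds here (LHS = RHS)
C. LHS = 4, RHS = 4 → holds here (LHS = RHS)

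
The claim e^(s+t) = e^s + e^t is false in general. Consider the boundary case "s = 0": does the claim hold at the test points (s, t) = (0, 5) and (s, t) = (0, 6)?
At (0, 5): LHS = e^5 ≈ 148.4 ≠ RHS = 1 + e^5 ≈ 149.4
At (0, 6): LHS = e^6 ≈ 403.4 ≠ RHS = 1 + e^6 ≈ 404.4

Answer: No, fails at both test points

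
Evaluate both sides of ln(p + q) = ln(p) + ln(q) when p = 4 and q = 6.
LHS = ln(4 + 6) = ln(10) ≈ 2.303
RHS = ln(4) + ln(6) ≈ 3.178

LHS ≠ RHS (they differ by about 0.8755), so the equation does not hold here.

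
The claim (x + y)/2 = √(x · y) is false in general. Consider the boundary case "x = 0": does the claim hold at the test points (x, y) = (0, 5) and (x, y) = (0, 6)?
At (0, 5): LHS = 5/2 ≠ RHS = 0
At (0, 6): LHS = 3 ≠ RHS = 0

Answer: No, fails at both test points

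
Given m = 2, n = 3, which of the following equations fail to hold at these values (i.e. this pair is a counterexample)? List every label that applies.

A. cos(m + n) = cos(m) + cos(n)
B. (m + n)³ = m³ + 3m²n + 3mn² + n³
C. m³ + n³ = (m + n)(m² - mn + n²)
Evaluating each claim at the given values:
A. LHS = cos(5) ≈ 0.2837, RHS = cos(3) + cos(2) ≈ -1.406 → fails here (LHS ≠ RHS)
B. LHS = 125, RHS = 125 → holds here (LHS = RHS)
C. LHS = 35, RHS = 35 → holds here (LHS = RHS)

Answer: A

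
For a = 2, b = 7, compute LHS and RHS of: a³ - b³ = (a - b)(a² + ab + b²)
LHS = 2³ - 7³ = -335
RHS = (2 - 7)(2² + 2·7 + 7²) = -335

LHS = RHS: the two sides agree.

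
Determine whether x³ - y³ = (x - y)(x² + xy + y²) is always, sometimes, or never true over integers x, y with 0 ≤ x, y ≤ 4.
Always true

The identity holds for every pair in the range. For instance at (x, y) = (4, 1): both sides equal 63.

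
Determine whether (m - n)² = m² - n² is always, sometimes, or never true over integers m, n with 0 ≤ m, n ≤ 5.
It holds at (m, n) = (0, 0) (both sides equal 0), but fails at (m, n) = (3, 2) (LHS = 1, RHS = 5).

Answer: Sometimes true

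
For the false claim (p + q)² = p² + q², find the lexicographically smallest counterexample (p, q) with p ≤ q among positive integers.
(p, q) = (1, 1)

Substituting (1, 1) into the claim:
LHS = (1 + 1)² = 4
RHS = 1² + 1² = 2

Since LHS ≠ RHS, this pair disproves the claim, and no lexicographically smaller pair (p ≤ q, positive integers) does.

For instance (2, 7) is also a counterexample (LHS = 81, RHS = 53), but it's lexicographically larger.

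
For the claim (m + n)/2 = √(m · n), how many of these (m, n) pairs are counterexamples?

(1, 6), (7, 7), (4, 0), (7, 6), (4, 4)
Testing each pair:
(1, 6): LHS = 7/2, RHS = √(6) ≈ 2.449 → counterexample
(7, 7): LHS = 7, RHS = 7 → satisfies claim
(4, 0): LHS = 2, RHS = 0 → counterexample
(7, 6): LHS = 13/2, RHS = √(42) ≈ 6.481 → counterexample
(4, 4): LHS = 4, RHS = 4 → satisfies claim

That makes 3 counterexamples.

Answer: 3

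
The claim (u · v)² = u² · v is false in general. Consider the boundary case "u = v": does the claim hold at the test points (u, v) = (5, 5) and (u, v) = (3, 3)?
At (5, 5): LHS = 625 ≠ RHS = 125
At (3, 3): LHS = 81 ≠ RHS = 27

Answer: No, fails at both test points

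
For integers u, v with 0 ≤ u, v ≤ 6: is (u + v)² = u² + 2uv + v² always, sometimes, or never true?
The identity holds for every pair in the range. For instance at (u, v) = (0, 3): both sides equal 9.

Answer: Always true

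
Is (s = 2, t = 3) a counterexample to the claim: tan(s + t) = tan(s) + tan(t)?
Yes

Substituting s = 2, t = 3:
LHS = tan(2 + 3) = tan(5) ≈ -3.381
RHS = tan(2) + tan(3) ≈ -2.328

Since LHS ≠ RHS, this pair disproves the claim.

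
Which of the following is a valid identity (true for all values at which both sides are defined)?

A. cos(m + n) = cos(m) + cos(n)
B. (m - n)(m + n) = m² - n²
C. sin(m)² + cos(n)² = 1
B

A: fails at (3, 4) — LHS = cos(7) ≈ 0.7539, RHS = cos(3) + cos(4) ≈ -1.644.
B: holds — e.g. at (3, 3), both sides equal 0.
C: fails at (0, 1) — LHS = cos(1)² ≈ 0.2919, RHS = 1.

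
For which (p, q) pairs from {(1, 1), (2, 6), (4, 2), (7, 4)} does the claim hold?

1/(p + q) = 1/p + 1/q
None

Testing each pair:
(1, 1): LHS = 1/2, RHS = 2 → fails
(2, 6): LHS = 1/8, RHS = 2/3 → fails
(4, 2): LHS = 1/6, RHS = 3/4 → fails
(7, 4): LHS = 1/11, RHS = 11/28 → fails

No pair satisfies the claim.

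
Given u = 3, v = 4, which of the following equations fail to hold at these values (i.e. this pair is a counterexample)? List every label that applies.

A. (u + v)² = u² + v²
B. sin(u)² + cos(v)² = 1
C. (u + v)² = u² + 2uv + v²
Evaluating each claim at the given values:
A. LHS = 49, RHS = 25 → fails here (LHS ≠ RHS)
B. LHS = sin(3)² + cos(4)² ≈ 0.4472, RHS = 1 → fails here (LHS ≠ RHS)
C. LHS = 49, RHS = 49 → holds here (LHS = RHS)

Answer: A, B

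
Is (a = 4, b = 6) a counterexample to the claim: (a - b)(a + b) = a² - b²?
Substituting a = 4, b = 6:
LHS = (4 - 6)(4 + 6) = -20
RHS = 4² - 6² = -20

The sides agree, so this pair does not disprove the claim.

Answer: No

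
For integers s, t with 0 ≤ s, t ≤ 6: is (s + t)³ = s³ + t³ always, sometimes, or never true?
Sometimes true

It holds at (s, t) = (0, 6) (both sides equal 216), but fails at (s, t) = (1, 3) (LHS = 64, RHS = 28).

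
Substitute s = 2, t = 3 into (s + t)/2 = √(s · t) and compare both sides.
LHS = (2 + 3)/2 = 5/2
RHS = √(2 · 3) = √(6) ≈ 2.449

LHS ≠ RHS (they differ by about 0.05051), so the equation does not hold here.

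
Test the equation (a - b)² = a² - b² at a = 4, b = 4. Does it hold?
Substituting a = 4, b = 4:

LHS = (4 - 4)² = 0
RHS = 4² - 4² = 0

LHS = RHS, so the equation holds at this point.

Answer: Holds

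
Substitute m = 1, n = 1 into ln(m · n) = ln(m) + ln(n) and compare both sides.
LHS = ln(1 · 1) = 0
RHS = ln(1) + ln(1) = 0

LHS = RHS: the two sides agree.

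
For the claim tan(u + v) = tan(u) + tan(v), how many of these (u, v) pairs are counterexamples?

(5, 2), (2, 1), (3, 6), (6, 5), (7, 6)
Testing each pair:
(5, 2): LHS = tan(7) ≈ 0.8714, RHS = tan(5) + tan(2) ≈ -5.566 → counterexample
(2, 1): LHS = tan(3) ≈ -0.1425, RHS = tan(2) + tan(1) ≈ -0.6276 → counterexample
(3, 6): LHS = tan(9) ≈ -0.4523, RHS = tan(6) + tan(3) ≈ -0.4336 → counterexample
(6, 5): LHS = tan(11) ≈ -226, RHS = tan(5) + tan(6) ≈ -3.672 → counterexample
(7, 6): LHS = tan(13) ≈ 0.463, RHS = tan(6) + tan(7) ≈ 0.5804 → counterexample

That makes 5 counterexamples.

Answer: 5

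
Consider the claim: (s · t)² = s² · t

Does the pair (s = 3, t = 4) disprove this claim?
Yes

Substituting s = 3, t = 4:
LHS = (3 · 4)² = 144
RHS = 3² · 4 = 36

Since LHS ≠ RHS, this pair disproves the claim.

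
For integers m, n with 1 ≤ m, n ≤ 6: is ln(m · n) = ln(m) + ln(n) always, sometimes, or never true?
The identity holds for every pair in the range. For instance at (m, n) = (1, 4): both sides equal ln(4) ≈ 1.386.

Answer: Always true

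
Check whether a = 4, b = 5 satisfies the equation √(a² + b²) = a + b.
Substituting a = 4, b = 5:

LHS = √(4² + 5²) = √(41) ≈ 6.403
RHS = 4 + 5 = 9

LHS ≠ RHS, so the equation does not hold at this point.

Answer: Fails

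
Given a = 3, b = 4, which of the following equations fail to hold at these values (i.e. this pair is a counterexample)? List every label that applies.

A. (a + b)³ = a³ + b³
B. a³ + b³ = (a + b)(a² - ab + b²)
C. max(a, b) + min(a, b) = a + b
A

Evaluating each claim at the given values:
A. LHS = 343, RHS = 91 → fails here (LHS ≠ RHS)
B. LHS = 91, RHS = 91 → holds here (LHS = RHS)
C. LHS = 7, RHS = 7 → holds here (LHS = RHS)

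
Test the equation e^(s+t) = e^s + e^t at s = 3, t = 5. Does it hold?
Substituting s = 3, t = 5:

LHS = e^(3+5) = e^8 ≈ 2981
RHS = e^3 + e^5 ≈ 168.5

LHS ≠ RHS, so the equation does not hold at this point.

Answer: Fails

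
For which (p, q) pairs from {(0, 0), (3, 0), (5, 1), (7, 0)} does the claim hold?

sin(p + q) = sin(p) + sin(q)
(0, 0), (3, 0), (7, 0)

Testing each pair:
(0, 0): LHS = 0, RHS = 0 → holds
(3, 0): LHS = sin(3) ≈ 0.1411, RHS = sin(3) ≈ 0.1411 → holds
(5, 1): LHS = sin(6) ≈ -0.2794, RHS = sin(5) + sin(1) ≈ -0.1175 → fails
(7, 0): LHS = sin(7) ≈ 0.657, RHS = sin(7) ≈ 0.657 → holds

3 of 4 pairs satisfy the claim.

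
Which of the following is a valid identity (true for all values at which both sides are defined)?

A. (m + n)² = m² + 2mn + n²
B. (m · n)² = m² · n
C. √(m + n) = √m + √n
A

A: holds — e.g. at (2, 3), both sides equal 25.
B: fails at (2, 5) — LHS = 100, RHS = 20.
C: fails at (2, 5) — LHS = √(7) ≈ 2.646, RHS = √(2) + √(5) ≈ 3.65.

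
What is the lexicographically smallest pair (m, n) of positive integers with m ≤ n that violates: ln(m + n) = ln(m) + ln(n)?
(m, n) = (1, 1)

Substituting (1, 1) into the claim:
LHS = ln(1 + 1) = ln(2) ≈ 0.6931
RHS = ln(1) + ln(1) = 0

Since LHS ≠ RHS, this pair disproves the claim, and no lexicographically smaller pair (m ≤ n, positive integers) does.

For instance (5, 8) is also a counterexample (LHS = ln(13) ≈ 2.565, RHS = ln(5) + ln(8) ≈ 3.689), but it's lexicographically larger.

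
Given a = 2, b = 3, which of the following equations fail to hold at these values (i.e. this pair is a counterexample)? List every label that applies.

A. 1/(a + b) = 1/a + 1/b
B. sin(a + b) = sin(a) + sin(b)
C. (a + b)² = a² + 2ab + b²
Evaluating each claim at the given values:
A. LHS = 1/5, RHS = 5/6 → fails here (LHS ≠ RHS)
B. LHS = sin(5) ≈ -0.9589, RHS = sin(3) + sin(2) ≈ 1.05 → fails here (LHS ≠ RHS)
C. LHS = 25, RHS = 25 → holds here (LHS = RHS)

Answer: A, B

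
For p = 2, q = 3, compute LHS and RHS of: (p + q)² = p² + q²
LHS = (2 + 3)² = 25
RHS = 2² + 3² = 13

LHS ≠ RHS, so the equation does not hold here.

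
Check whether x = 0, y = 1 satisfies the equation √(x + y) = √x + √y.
Holds

Substituting x = 0, y = 1:

LHS = √(0 + 1) = 1
RHS = √0 + √1 = 1

LHS = RHS, so the equation holds at this point.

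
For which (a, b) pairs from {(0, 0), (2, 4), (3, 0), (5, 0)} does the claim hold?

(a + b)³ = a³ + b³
Testing each pair:
(0, 0): LHS = 0, RHS = 0 → holds
(2, 4): LHS = 216, RHS = 72 → fails
(3, 0): LHS = 27, RHS = 27 → holds
(5, 0): LHS = 125, RHS = 125 → holds

3 of 4 pairs satisfy the claim.

Answer: (0, 0), (3, 0), (5, 0)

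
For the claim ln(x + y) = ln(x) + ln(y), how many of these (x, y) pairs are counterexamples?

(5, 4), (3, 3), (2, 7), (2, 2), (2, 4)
4

Testing each pair:
(5, 4): LHS = ln(9) ≈ 2.197, RHS = ln(4) + ln(5) ≈ 2.996 → counterexample
(3, 3): LHS = ln(6) ≈ 1.792, RHS = 2·ln(3) ≈ 2.197 → counterexample
(2, 7): LHS = ln(9) ≈ 2.197, RHS = ln(2) + ln(7) ≈ 2.639 → counterexample
(2, 2): LHS = ln(4) ≈ 1.386, RHS = 2·ln(2) ≈ 1.386 → satisfies claim
(2, 4): LHS = ln(6) ≈ 1.792, RHS = ln(2) + ln(4) ≈ 2.079 → counterexample

That makes 4 counterexamples.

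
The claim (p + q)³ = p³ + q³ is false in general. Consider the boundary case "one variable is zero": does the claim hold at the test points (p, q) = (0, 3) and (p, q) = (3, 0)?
At (0, 3): LHS = 27, RHS = 27 → equal
At (3, 0): LHS = 27, RHS = 27 → equal

So the claim does hold at both of these boundary points, even though it is not an identity.

Answer: Yes, holds at both test points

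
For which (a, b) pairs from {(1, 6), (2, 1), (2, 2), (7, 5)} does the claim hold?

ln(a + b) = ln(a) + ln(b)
(2, 2)

Testing each pair:
(1, 6): LHS = ln(7) ≈ 1.946, RHS = ln(6) ≈ 1.792 → fails
(2, 1): LHS = ln(3) ≈ 1.099, RHS = ln(2) ≈ 0.6931 → fails
(2, 2): LHS = ln(4) ≈ 1.386, RHS = 2·ln(2) ≈ 1.386 → holds
(7, 5): LHS = ln(12) ≈ 2.485, RHS = ln(5) + ln(7) ≈ 3.555 → fails

1 of 4 pairs satisfies the claim.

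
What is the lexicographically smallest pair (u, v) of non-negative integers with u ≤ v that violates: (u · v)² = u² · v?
(u, v) = (1, 2)

At (0, 6): both sides equal 0, so it holds there.
At (0, 7): both sides equal 0, so it holds there.

Substituting (1, 2) into the claim:
LHS = (1 · 2)² = 4
RHS = 1² · 2 = 2

Since LHS ≠ RHS, this pair disproves the claim, and no lexicographically smaller pair (u ≤ v, non-negative integers) does.

For instance (2, 7) is also a counterexample (LHS = 196, RHS = 28), but it's lexicographically larger.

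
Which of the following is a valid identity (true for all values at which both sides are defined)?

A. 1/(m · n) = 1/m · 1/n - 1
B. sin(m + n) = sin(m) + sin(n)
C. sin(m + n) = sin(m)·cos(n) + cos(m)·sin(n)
C

A: fails at (3, 3) — LHS = 1/9, RHS = -8/9.
B: fails at (1, 2) — LHS = sin(3) ≈ 0.1411, RHS = sin(1) + sin(2) ≈ 1.751.
C: holds — e.g. at (1, 5), both sides equal sin(6) ≈ -0.2794.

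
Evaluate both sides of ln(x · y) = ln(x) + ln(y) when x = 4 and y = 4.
LHS = ln(4 · 4) = ln(16) ≈ 2.773
RHS = ln(4) + ln(4) = 2·ln(4) ≈ 2.773

LHS = RHS: the two sides agree.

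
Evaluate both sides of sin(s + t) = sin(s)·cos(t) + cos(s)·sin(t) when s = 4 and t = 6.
LHS = sin(4 + 6) = sin(10) ≈ -0.544
RHS = sin(4)·cos(6) + cos(4)·sin(6) = sin(4)·cos(6) + sin(6)·cos(4) ≈ -0.544

LHS = RHS: the two sides agree.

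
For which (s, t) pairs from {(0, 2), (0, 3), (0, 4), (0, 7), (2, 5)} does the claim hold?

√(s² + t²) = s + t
Testing each pair:
(0, 2): LHS = 2, RHS = 2 → holds
(0, 3): LHS = 3, RHS = 3 → holds
(0, 4): LHS = 4, RHS = 4 → holds
(0, 7): LHS = 7, RHS = 7 → holds
(2, 5): LHS = √(29) ≈ 5.385, RHS = 7 → fails

4 of 5 pairs satisfy the claim.

Answer: (0, 2), (0, 3), (0, 4), (0, 7)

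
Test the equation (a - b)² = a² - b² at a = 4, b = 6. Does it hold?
Fails

Substituting a = 4, b = 6:

LHS = (4 - 6)² = 4
RHS = 4² - 6² = -20

LHS ≠ RHS, so the equation does not hold at this point.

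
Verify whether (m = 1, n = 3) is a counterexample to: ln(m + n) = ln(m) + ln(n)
Substituting m = 1, n = 3:
LHS = ln(1 + 3) = ln(4) ≈ 1.386
RHS = ln(1) + ln(3) = ln(3) ≈ 1.099

Since LHS ≠ RHS, this pair disproves the claim.

Answer: Yes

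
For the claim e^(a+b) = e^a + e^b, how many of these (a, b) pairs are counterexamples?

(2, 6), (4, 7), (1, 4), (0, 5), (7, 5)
5

Testing each pair:
(2, 6): LHS = e^8 ≈ 2981, RHS = e^2 + e^6 ≈ 410.8 → counterexample
(4, 7): LHS = e^11 ≈ 59874.1, RHS = e^4 + e^7 ≈ 1151 → counterexample
(1, 4): LHS = e^5 ≈ 148.4, RHS = e + e^4 ≈ 57.32 → counterexample
(0, 5): LHS = e^5 ≈ 148.4, RHS = 1 + e^5 ≈ 149.4 → counterexample
(7, 5): LHS = e^12 ≈ 162754.8, RHS = e^5 + e^7 ≈ 1245 → counterexample

That makes 5 counterexamples.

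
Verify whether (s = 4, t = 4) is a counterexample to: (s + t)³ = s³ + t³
Substituting s = 4, t = 4:
LHS = (4 + 4)³ = 512
RHS = 4³ + 4³ = 128

Since LHS ≠ RHS, this pair disproves the claim.

Answer: Yes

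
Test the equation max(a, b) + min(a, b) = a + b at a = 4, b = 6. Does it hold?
Holds

Substituting a = 4, b = 6:

LHS = max(4, 6) + min(4, 6) = 10
RHS = 4 + 6 = 10

LHS = RHS, so the equation holds at this point.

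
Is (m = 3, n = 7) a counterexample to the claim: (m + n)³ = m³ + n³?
Substituting m = 3, n = 7:
LHS = (3 + 7)³ = 1000
RHS = 3³ + 7³ = 370

Since LHS ≠ RHS, this pair disproves the claim.

Answer: Yes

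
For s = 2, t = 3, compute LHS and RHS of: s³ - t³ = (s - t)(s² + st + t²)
LHS = 2³ - 3³ = -19
RHS = (2 - 3)(2² + 2·3 + 3²) = -19

LHS = RHS: the two sides agree.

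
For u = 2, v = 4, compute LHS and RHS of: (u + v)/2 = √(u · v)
LHS = (2 + 4)/2 = 3
RHS = √(2 · 4) = 2·√(2) ≈ 2.828

LHS ≠ RHS (they differ by about 0.1716), so the equation does not hold here.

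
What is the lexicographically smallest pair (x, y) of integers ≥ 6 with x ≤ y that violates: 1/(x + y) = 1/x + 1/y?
(x, y) = (6, 6)

Substituting (6, 6) into the claim:
LHS = 1/(6 + 6) = 1/12
RHS = 1/6 + 1/6 = 1/3

Since LHS ≠ RHS, this pair disproves the claim, and no lexicographically smaller pair (x ≤ y, integers ≥ 6) does.

For instance (6, 12) is also a counterexample (LHS = 1/18, RHS = 1/4), but it's lexicographically larger.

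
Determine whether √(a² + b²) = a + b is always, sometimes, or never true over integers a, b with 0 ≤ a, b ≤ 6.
Sometimes true

It holds at (a, b) = (5, 0) (both sides equal 5), but fails at (a, b) = (2, 1) (LHS = √(5) ≈ 2.236, RHS = 3).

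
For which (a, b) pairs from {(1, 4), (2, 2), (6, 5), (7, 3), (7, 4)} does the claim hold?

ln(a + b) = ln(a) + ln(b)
Testing each pair:
(1, 4): LHS = ln(5) ≈ 1.609, RHS = ln(4) ≈ 1.386 → fails
(2, 2): LHS = ln(4) ≈ 1.386, RHS = 2·ln(2) ≈ 1.386 → holds
(6, 5): LHS = ln(11) ≈ 2.398, RHS = ln(5) + ln(6) ≈ 3.401 → fails
(7, 3): LHS = ln(10) ≈ 2.303, RHS = ln(3) + ln(7) ≈ 3.045 → fails
(7, 4): LHS = ln(11) ≈ 2.398, RHS = ln(4) + ln(7) ≈ 3.332 → fails

1 of 5 pairs satisfies the claim.

Answer: (2, 2)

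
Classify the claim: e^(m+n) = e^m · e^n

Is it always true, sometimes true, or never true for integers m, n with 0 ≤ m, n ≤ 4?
The identity holds for every pair in the range. For instance at (m, n) = (4, 2): both sides equal e^6 ≈ 403.4.

Answer: Always true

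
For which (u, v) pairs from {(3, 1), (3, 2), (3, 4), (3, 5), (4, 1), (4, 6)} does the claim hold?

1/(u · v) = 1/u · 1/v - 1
None

Testing each pair:
(3, 1): LHS = 1/3, RHS = -2/3 → fails
(3, 2): LHS = 1/6, RHS = -5/6 → fails
(3, 4): LHS = 1/12, RHS = -11/12 → fails
(3, 5): LHS = 1/15, RHS = -14/15 → fails
(4, 1): LHS = 1/4, RHS = -3/4 → fails
(4, 6): LHS = 1/24, RHS = -23/24 → fails

No pair satisfies the claim.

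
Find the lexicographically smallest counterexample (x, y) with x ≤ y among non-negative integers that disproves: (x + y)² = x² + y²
Substituting (1, 1) into the claim:
LHS = (1 + 1)² = 4
RHS = 1² + 1² = 2

Since LHS ≠ RHS, this pair disproves the claim, and no lexicographically smaller pair (x ≤ y, non-negative integers) does.

For instance (1, 5) is also a counterexample (LHS = 36, RHS = 26), but it's lexicographically larger.

Answer: (x, y) = (1, 1)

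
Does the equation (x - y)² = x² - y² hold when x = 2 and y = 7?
Substituting x = 2, y = 7:

LHS = (2 - 7)² = 25
RHS = 2² - 7² = -45

LHS ≠ RHS, so the equation does not hold at this point.

Answer: Fails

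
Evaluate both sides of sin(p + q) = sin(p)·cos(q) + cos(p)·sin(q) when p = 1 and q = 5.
LHS = sin(1 + 5) = sin(6) ≈ -0.2794
RHS = sin(1)·cos(5) + cos(1)·sin(5) = sin(5)·cos(1) + sin(1)·cos(5) ≈ -0.2794

LHS = RHS: the two sides agree.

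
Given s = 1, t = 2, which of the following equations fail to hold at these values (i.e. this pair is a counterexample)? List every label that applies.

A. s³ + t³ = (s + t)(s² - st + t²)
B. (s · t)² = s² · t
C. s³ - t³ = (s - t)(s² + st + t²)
B

Evaluating each claim at the given values:
A. LHS = 9, RHS = 9 → holds here (LHS = RHS)
B. LHS = 4, RHS = 2 → fails here (LHS ≠ RHS)
C. LHS = -7, RHS = -7 → holds here (LHS = RHS)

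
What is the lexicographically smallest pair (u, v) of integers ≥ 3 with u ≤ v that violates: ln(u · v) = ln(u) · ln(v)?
Substituting (3, 3) into the claim:
LHS = ln(3 · 3) = ln(9) ≈ 2.197
RHS = ln(3) · ln(3) = ln(3)² ≈ 1.207

Since LHS ≠ RHS, this pair disproves the claim, and no lexicographically smaller pair (u ≤ v, integers ≥ 3) does.

For instance (4, 9) is also a counterexample (LHS = ln(36) ≈ 3.584, RHS = ln(4)·ln(9) ≈ 3.046), but it's lexicographically larger.

Answer: (u, v) = (3, 3)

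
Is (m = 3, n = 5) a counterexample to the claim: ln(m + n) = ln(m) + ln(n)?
Substituting m = 3, n = 5:
LHS = ln(3 + 5) = ln(8) ≈ 2.079
RHS = ln(3) + ln(5) ≈ 2.708

Since LHS ≠ RHS, this pair disproves the claim.

Answer: Yes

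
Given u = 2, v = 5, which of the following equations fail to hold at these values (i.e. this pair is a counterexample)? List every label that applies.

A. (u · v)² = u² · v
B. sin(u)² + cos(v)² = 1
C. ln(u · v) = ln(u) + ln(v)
A, B

Evaluating each claim at the given values:
A. LHS = 100, RHS = 20 → fails here (LHS ≠ RHS)
B. LHS = cos(5)² + sin(2)² ≈ 0.9073, RHS = 1 → fails here (LHS ≠ RHS)
C. LHS = ln(10) ≈ 2.303, RHS = ln(2) + ln(5) ≈ 2.303 → holds here (LHS = RHS)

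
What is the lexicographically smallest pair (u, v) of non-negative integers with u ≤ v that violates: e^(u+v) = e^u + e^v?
(u, v) = (0, 0)

Substituting (0, 0) into the claim:
LHS = e^(0+0) = 1
RHS = e^0 + e^0 = 2

Since LHS ≠ RHS, this pair disproves the claim, and no lexicographically smaller pair (u ≤ v, non-negative integers) does.

For instance (6, 7) is also a counterexample (LHS = e^13 ≈ 442413.4, RHS = e^6 + e^7 ≈ 1500), but it's lexicographically larger.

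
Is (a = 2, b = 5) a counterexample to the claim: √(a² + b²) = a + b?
Substituting a = 2, b = 5:
LHS = √(2² + 5²) = √(29) ≈ 5.385
RHS = 2 + 5 = 7

Since LHS ≠ RHS, this pair disproves the claim.

Answer: Yes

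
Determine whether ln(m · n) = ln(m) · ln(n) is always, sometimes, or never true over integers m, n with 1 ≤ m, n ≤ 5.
Sometimes true

It holds at (m, n) = (1, 1) (both sides equal 0), but fails at (m, n) = (2, 2) (LHS = ln(4) ≈ 1.386, RHS = ln(2)² ≈ 0.4805).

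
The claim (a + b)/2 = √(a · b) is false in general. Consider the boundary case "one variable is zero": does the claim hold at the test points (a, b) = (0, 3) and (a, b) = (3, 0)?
No, fails at both test points

At (0, 3): LHS = 3/2 ≠ RHS = 0
At (3, 0): LHS = 3/2 ≠ RHS = 0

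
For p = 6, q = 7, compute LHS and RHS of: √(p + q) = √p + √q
LHS = √(6 + 7) = √(13) ≈ 3.606
RHS = √6 + √7 = √(6) + √(7) ≈ 5.095

LHS ≠ RHS (they differ by about 1.49), so the equation does not hold here.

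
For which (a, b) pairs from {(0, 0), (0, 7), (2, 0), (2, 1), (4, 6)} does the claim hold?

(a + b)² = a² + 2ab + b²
All pairs

Testing each pair:
(0, 0): LHS = 0, RHS = 0 → holds
(0, 7): LHS = 49, RHS = 49 → holds
(2, 0): LHS = 4, RHS = 4 → holds
(2, 1): LHS = 9, RHS = 9 → holds
(4, 6): LHS = 100, RHS = 100 → holds

Every pair satisfies the claim.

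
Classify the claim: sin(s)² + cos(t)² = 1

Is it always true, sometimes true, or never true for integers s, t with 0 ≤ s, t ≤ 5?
It holds at (s, t) = (0, 0) (both sides equal 1), but fails at (s, t) = (4, 5) (LHS = cos(5)² + sin(4)² ≈ 0.6532, RHS = 1).

Answer: Sometimes true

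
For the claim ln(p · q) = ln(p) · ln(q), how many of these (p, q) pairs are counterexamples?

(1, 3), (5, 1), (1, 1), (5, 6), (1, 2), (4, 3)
5

Testing each pair:
(1, 3): LHS = ln(3) ≈ 1.099, RHS = 0 → counterexample
(5, 1): LHS = ln(5) ≈ 1.609, RHS = 0 → counterexample
(1, 1): LHS = 0, RHS = 0 → satisfies claim
(5, 6): LHS = ln(30) ≈ 3.401, RHS = ln(5)·ln(6) ≈ 2.884 → counterexample
(1, 2): LHS = ln(2) ≈ 0.6931, RHS = 0 → counterexample
(4, 3): LHS = ln(12) ≈ 2.485, RHS = ln(3)·ln(4) ≈ 1.523 → counterexample

That makes 5 counterexamples.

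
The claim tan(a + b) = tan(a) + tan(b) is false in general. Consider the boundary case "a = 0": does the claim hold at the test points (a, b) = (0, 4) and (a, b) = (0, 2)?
At (0, 4): LHS = tan(4) ≈ 1.158, RHS = tan(4) ≈ 1.158 → equal
At (0, 2): LHS = tan(2) ≈ -2.185, RHS = tan(2) ≈ -2.185 → equal

So the claim does hold at both of these boundary points, even though it is not an identity.

Answer: Yes, holds at both test points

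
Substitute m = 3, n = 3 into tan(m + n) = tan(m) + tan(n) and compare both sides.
LHS = tan(3 + 3) = tan(6) ≈ -0.291
RHS = tan(3) + tan(3) = 2·tan(3) ≈ -0.2851

LHS ≠ RHS (they differ by about 0.005913), so the equation does not hold here.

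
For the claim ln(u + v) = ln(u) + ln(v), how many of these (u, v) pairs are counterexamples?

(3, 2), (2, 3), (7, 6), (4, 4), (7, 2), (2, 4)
Testing each pair:
(3, 2): LHS = ln(5) ≈ 1.609, RHS = ln(2) + ln(3) ≈ 1.792 → counterexample
(2, 3): LHS = ln(5) ≈ 1.609, RHS = ln(2) + ln(3) ≈ 1.792 → counterexample
(7, 6): LHS = ln(13) ≈ 2.565, RHS = ln(6) + ln(7) ≈ 3.738 → counterexample
(4, 4): LHS = ln(8) ≈ 2.079, RHS = 2·ln(4) ≈ 2.773 → counterexample
(7, 2): LHS = ln(9) ≈ 2.197, RHS = ln(2) + ln(7) ≈ 2.639 → counterexample
(2, 4): LHS = ln(6) ≈ 1.792, RHS = ln(2) + ln(4) ≈ 2.079 → counterexample

That makes 6 counterexamples.

Answer: 6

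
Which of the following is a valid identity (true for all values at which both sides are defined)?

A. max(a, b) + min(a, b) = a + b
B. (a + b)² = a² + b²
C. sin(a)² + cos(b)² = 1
A

A: holds — e.g. at (2, 7), both sides equal 9.
B: fails at (2, 7) — LHS = 81, RHS = 53.
C: fails at (6, 7) — LHS = sin(6)² + cos(7)² ≈ 0.6464, RHS = 1.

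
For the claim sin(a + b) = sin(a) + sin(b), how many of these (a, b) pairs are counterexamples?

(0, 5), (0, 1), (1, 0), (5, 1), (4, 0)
1

Testing each pair:
(0, 5): LHS = sin(5) ≈ -0.9589, RHS = sin(5) ≈ -0.9589 → satisfies claim
(0, 1): LHS = sin(1) ≈ 0.8415, RHS = sin(1) ≈ 0.8415 → satisfies claim
(1, 0): LHS = sin(1) ≈ 0.8415, RHS = sin(1) ≈ 0.8415 → satisfies claim
(5, 1): LHS = sin(6) ≈ -0.2794, RHS = sin(5) + sin(1) ≈ -0.1175 → counterexample
(4, 0): LHS = sin(4) ≈ -0.7568, RHS = sin(4) ≈ -0.7568 → satisfies claim

That makes 1 counterexample.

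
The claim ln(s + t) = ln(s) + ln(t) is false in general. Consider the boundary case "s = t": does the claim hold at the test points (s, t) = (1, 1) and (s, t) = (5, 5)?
No, fails at both test points

At (1, 1): LHS = ln(2) ≈ 0.6931 ≠ RHS = 0
At (5, 5): LHS = ln(10) ≈ 2.303 ≠ RHS = 2·ln(5) ≈ 3.219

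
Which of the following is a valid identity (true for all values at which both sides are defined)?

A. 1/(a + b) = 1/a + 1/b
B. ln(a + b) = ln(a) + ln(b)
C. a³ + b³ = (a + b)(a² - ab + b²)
C

A: fails at (3, 4) — LHS = 1/7, RHS = 7/12.
B: fails at (4, 6) — LHS = ln(10) ≈ 2.303, RHS = ln(4) + ln(6) ≈ 3.178.
C: holds — e.g. at (1, 4), both sides equal 65.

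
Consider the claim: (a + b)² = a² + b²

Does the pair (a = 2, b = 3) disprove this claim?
Yes

Substituting a = 2, b = 3:
LHS = (2 + 3)² = 25
RHS = 2² + 3² = 13

Since LHS ≠ RHS, this pair disproves the claim.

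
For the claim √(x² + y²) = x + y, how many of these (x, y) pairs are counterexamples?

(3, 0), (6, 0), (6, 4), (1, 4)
Testing each pair:
(3, 0): LHS = 3, RHS = 3 → satisfies claim
(6, 0): LHS = 6, RHS = 6 → satisfies claim
(6, 4): LHS = 2·√(13) ≈ 7.211, RHS = 10 → counterexample
(1, 4): LHS = √(17) ≈ 4.123, RHS = 5 → counterexample

That makes 2 counterexamples.

Answer: 2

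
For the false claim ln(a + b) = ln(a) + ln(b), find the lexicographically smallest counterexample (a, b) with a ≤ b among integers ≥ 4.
(a, b) = (4, 4)

Substituting (4, 4) into the claim:
LHS = ln(4 + 4) = ln(8) ≈ 2.079
RHS = ln(4) + ln(4) = 2·ln(4) ≈ 2.773

Since LHS ≠ RHS, this pair disproves the claim, and no lexicographically smaller pair (a ≤ b, integers ≥ 4) does.

For instance (4, 7) is also a counterexample (LHS = ln(11) ≈ 2.398, RHS = ln(4) + ln(7) ≈ 3.332), but it's lexicographically larger.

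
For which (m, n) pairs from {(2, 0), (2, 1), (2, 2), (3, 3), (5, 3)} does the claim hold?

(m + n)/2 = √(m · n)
(2, 2), (3, 3)

Testing each pair:
(2, 0): LHS = 1, RHS = 0 → fails
(2, 1): LHS = 3/2, RHS = √(2) ≈ 1.414 → fails
(2, 2): LHS = 2, RHS = 2 → holds
(3, 3): LHS = 3, RHS = 3 → holds
(5, 3): LHS = 4, RHS = √(15) ≈ 3.873 → fails

2 of 5 pairs satisfy the claim.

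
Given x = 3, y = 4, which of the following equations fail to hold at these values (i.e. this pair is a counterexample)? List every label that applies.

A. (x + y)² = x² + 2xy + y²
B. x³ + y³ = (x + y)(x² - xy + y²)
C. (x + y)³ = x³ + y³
Evaluating each claim at the given values:
A. LHS = 49, RHS = 49 → holds here (LHS = RHS)
B. LHS = 91, RHS = 91 → holds here (LHS = RHS)
C. LHS = 343, RHS = 91 → fails here (LHS ≠ RHS)

Answer: C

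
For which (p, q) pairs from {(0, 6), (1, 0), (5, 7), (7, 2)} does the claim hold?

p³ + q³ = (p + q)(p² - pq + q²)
Testing each pair:
(0, 6): LHS = 216, RHS = 216 → holds
(1, 0): LHS = 1, RHS = 1 → holds
(5, 7): LHS = 468, RHS = 468 → holds
(7, 2): LHS = 351, RHS = 351 → holds

Every pair satisfies the claim.

Answer: All pairs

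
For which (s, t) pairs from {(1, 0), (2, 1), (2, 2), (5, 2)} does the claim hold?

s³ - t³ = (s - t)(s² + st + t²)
All pairs

Testing each pair:
(1, 0): LHS = 1, RHS = 1 → holds
(2, 1): LHS = 7, RHS = 7 → holds
(2, 2): LHS = 0, RHS = 0 → holds
(5, 2): LHS = 117, RHS = 117 → holds

Every pair satisfies the claim.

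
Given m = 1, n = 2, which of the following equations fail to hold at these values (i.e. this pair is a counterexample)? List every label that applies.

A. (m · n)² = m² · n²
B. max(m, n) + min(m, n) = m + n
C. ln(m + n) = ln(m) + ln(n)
Evaluating each claim at the given values:
A. LHS = 4, RHS = 4 → holds here (LHS = RHS)
B. LHS = 3, RHS = 3 → holds here (LHS = RHS)
C. LHS = ln(3) ≈ 1.099, RHS = ln(2) ≈ 0.6931 → fails here (LHS ≠ RHS)

Answer: C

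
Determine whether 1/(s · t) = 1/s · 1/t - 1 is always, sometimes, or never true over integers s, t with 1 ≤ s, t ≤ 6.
The claim fails for every pair in the range. For instance at (s, t) = (6, 3): LHS = 1/18, RHS = -17/18.

Answer: Never true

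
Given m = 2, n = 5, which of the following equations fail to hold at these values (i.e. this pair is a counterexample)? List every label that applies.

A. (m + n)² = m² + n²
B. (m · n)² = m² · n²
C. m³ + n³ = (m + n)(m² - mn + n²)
A

Evaluating each claim at the given values:
A. LHS = 49, RHS = 29 → fails here (LHS ≠ RHS)
B. LHS = 100, RHS = 100 → holds here (LHS = RHS)
C. LHS = 133, RHS = 133 → holds here (LHS = RHS)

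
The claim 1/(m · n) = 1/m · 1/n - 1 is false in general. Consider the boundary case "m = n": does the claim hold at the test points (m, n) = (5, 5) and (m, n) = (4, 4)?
No, fails at both test points

At (5, 5): LHS = 1/25 ≠ RHS = -24/25
At (4, 4): LHS = 1/16 ≠ RHS = -15/16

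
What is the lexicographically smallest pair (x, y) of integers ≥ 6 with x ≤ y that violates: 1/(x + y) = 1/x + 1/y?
Substituting (6, 6) into the claim:
LHS = 1/(6 + 6) = 1/12
RHS = 1/6 + 1/6 = 1/3

Since LHS ≠ RHS, this pair disproves the claim, and no lexicographically smaller pair (x ≤ y, integers ≥ 6) does.

For instance (7, 8) is also a counterexample (LHS = 1/15, RHS = 15/56), but it's lexicographically larger.

Answer: (x, y) = (6, 6)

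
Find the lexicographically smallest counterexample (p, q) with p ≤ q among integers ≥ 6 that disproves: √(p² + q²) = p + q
(p, q) = (6, 6)

Substituting (6, 6) into the claim:
LHS = √(6² + 6²) = 6·√(2) ≈ 8.485
RHS = 6 + 6 = 12

Since LHS ≠ RHS, this pair disproves the claim, and no lexicographically smaller pair (p ≤ q, integers ≥ 6) does.

For instance (10, 11) is also a counterexample (LHS = √(221) ≈ 14.87, RHS = 21), but it's lexicographically larger.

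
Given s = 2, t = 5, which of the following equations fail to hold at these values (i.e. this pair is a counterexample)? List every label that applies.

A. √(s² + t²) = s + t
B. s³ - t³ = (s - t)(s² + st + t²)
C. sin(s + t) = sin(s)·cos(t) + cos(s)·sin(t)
Evaluating each claim at the given values:
A. LHS = √(29) ≈ 5.385, RHS = 7 → fails here (LHS ≠ RHS)
B. LHS = -117, RHS = -117 → holds here (LHS = RHS)
C. LHS = sin(7) ≈ 0.657, RHS = sin(2)·cos(5) + sin(5)·cos(2) ≈ 0.657 → holds here (LHS = RHS)

Answer: A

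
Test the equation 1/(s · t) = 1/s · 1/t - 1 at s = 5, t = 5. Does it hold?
Substituting s = 5, t = 5:

LHS = 1/(5 · 5) = 1/25
RHS = 1/5 · 1/5 - 1 = -24/25

LHS ≠ RHS, so the equation does not hold at this point.

Answer: Fails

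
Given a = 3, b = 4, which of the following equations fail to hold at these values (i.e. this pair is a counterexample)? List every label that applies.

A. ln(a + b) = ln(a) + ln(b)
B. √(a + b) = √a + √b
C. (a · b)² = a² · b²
A, B

Evaluating each claim at the given values:
A. LHS = ln(7) ≈ 1.946, RHS = ln(3) + ln(4) ≈ 2.485 → fails here (LHS ≠ RHS)
B. LHS = √(7) ≈ 2.646, RHS = √(3) + 2 ≈ 3.732 → fails here (LHS ≠ RHS)
C. LHS = 144, RHS = 144 → holds here (LHS = RHS)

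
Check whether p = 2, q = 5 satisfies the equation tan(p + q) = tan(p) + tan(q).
Fails

Substituting p = 2, q = 5:

LHS = tan(2 + 5) = tan(7) ≈ 0.8714
RHS = tan(2) + tan(5) ≈ -5.566

LHS ≠ RHS, so the equation does not hold at this point.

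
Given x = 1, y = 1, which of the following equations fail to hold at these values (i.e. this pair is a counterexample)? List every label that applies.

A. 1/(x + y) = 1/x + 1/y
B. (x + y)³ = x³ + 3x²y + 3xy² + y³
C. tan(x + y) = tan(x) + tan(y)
A, C

Evaluating each claim at the given values:
A. LHS = 1/2, RHS = 2 → fails here (LHS ≠ RHS)
B. LHS = 8, RHS = 8 → holds here (LHS = RHS)
C. LHS = tan(2) ≈ -2.185, RHS = 2·tan(1) ≈ 3.115 → fails here (LHS ≠ RHS)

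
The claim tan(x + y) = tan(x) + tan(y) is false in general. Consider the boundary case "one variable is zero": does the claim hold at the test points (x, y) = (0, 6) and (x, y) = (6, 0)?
Yes, holds at both test points

At (0, 6): LHS = tan(6) ≈ -0.291, RHS = tan(6) ≈ -0.291 → equal
At (6, 0): LHS = tan(6) ≈ -0.291, RHS = tan(6) ≈ -0.291 → equal

So the claim does hold at both of these boundary points, even though it is not an identity.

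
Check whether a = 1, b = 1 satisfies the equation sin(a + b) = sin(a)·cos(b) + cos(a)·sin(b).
Substituting a = 1, b = 1:

LHS = sin(1 + 1) = sin(2) ≈ 0.9093
RHS = sin(1)·cos(1) + cos(1)·sin(1) = 2·sin(1)·cos(1) ≈ 0.9093

LHS = RHS, so the equation holds at this point.

Answer: Holds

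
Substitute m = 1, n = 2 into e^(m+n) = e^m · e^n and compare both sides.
LHS = e^(1+2) = e^3 ≈ 20.09
RHS = e^1 · e^2 = e^3 ≈ 20.09

LHS = RHS: the two sides agree.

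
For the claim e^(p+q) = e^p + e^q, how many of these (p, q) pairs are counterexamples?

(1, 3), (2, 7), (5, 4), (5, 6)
Testing each pair:
(1, 3): LHS = e^4 ≈ 54.6, RHS = e + e^3 ≈ 22.8 → counterexample
(2, 7): LHS = e^9 ≈ 8103, RHS = e^2 + e^7 ≈ 1104 → counterexample
(5, 4): LHS = e^9 ≈ 8103, RHS = e^4 + e^5 ≈ 203 → counterexample
(5, 6): LHS = e^11 ≈ 59874.1, RHS = e^5 + e^6 ≈ 551.8 → counterexample

That makes 4 counterexamples.

Answer: 4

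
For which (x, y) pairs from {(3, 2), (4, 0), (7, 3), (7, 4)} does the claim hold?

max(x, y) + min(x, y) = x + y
Testing each pair:
(3, 2): LHS = 5, RHS = 5 → holds
(4, 0): LHS = 4, RHS = 4 → holds
(7, 3): LHS = 10, RHS = 10 → holds
(7, 4): LHS = 11, RHS = 11 → holds

Every pair satisfies the claim.

Answer: All pairs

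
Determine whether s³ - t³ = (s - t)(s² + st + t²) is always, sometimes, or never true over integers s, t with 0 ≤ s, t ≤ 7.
The identity holds for every pair in the range. For instance at (s, t) = (7, 3): both sides equal 316.

Answer: Always true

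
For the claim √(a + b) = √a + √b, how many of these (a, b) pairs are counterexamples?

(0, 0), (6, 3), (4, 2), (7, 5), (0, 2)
Testing each pair:
(0, 0): LHS = 0, RHS = 0 → satisfies claim
(6, 3): LHS = 3, RHS = √(3) + √(6) ≈ 4.182 → counterexample
(4, 2): LHS = √(6) ≈ 2.449, RHS = √(2) + 2 ≈ 3.414 → counterexample
(7, 5): LHS = 2·√(3) ≈ 3.464, RHS = √(5) + √(7) ≈ 4.882 → counterexample
(0, 2): LHS = √(2) ≈ 1.414, RHS = √(2) ≈ 1.414 → satisfies claim

That makes 3 counterexamples.

Answer: 3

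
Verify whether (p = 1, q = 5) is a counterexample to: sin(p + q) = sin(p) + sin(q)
Yes

Substituting p = 1, q = 5:
LHS = sin(1 + 5) = sin(6) ≈ -0.2794
RHS = sin(1) + sin(5) ≈ -0.1175

Since LHS ≠ RHS, this pair disproves the claim.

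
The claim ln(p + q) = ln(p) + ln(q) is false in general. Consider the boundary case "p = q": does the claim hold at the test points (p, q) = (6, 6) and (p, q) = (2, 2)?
Only at (2, 2)

At (6, 6): LHS = ln(12) ≈ 2.485 ≠ RHS = 2·ln(6) ≈ 3.584
At (2, 2): LHS = ln(4) ≈ 1.386, RHS = 2·ln(2) ≈ 1.386 → equal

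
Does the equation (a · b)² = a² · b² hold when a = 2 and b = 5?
Holds

Substituting a = 2, b = 5:

LHS = (2 · 5)² = 100
RHS = 2² · 5² = 100

LHS = RHS, so the equation holds at this point.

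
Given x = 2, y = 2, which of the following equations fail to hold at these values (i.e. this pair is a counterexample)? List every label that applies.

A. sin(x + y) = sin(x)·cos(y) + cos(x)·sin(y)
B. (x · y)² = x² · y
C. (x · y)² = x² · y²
B

Evaluating each claim at the given values:
A. LHS = sin(4) ≈ -0.7568, RHS = 2·sin(2)·cos(2) ≈ -0.7568 → holds here (LHS = RHS)
B. LHS = 16, RHS = 8 → fails here (LHS ≠ RHS)
C. LHS = 16, RHS = 16 → holds here (LHS = RHS)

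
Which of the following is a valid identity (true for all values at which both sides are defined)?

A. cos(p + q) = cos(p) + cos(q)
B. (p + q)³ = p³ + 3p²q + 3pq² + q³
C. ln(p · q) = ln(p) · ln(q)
A: fails at (1, 2) — LHS = cos(3) ≈ -0.99, RHS = cos(2) + cos(1) ≈ 0.1242.
B: holds — e.g. at (1, 1), both sides equal 8.
C: fails at (5, 8) — LHS = ln(40) ≈ 3.689, RHS = ln(5)·ln(8) ≈ 3.347.

Answer: B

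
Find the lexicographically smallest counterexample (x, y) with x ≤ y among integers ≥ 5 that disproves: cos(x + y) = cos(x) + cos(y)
Substituting (5, 5) into the claim:
LHS = cos(5 + 5) = cos(10) ≈ -0.8391
RHS = cos(5) + cos(5) = 2·cos(5) ≈ 0.5673

Since LHS ≠ RHS, this pair disproves the claim, and no lexicographically smaller pair (x ≤ y, integers ≥ 5) does.

For instance (10, 11) is also a counterexample (LHS = cos(21) ≈ -0.5477, RHS = cos(10) + cos(11) ≈ -0.8346), but it's lexicographically larger.

Answer: (x, y) = (5, 5)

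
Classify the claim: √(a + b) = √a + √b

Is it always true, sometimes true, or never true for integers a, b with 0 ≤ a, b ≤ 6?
It holds at (a, b) = (2, 0) (both sides equal √(2) ≈ 1.414), but fails at (a, b) = (2, 3) (LHS = √(5) ≈ 2.236, RHS = √(2) + √(3) ≈ 3.146).

Answer: Sometimes true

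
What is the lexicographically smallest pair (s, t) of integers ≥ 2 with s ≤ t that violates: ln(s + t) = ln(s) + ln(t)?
At (2, 2): both sides equal ln(4) ≈ 1.386, so it holds there.

Substituting (2, 3) into the claim:
LHS = ln(2 + 3) = ln(5) ≈ 1.609
RHS = ln(2) + ln(3) ≈ 1.792

Since LHS ≠ RHS, this pair disproves the claim, and no lexicographically smaller pair (s ≤ t, integers ≥ 2) does.

For instance (7, 7) is also a counterexample (LHS = ln(14) ≈ 2.639, RHS = 2·ln(7) ≈ 3.892), but it's lexicographically larger.

Answer: (s, t) = (2, 3)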